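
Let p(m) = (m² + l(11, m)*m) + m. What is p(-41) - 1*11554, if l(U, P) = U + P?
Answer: -8684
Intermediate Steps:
l(U, P) = P + U
p(m) = m + m² + m*(11 + m) (p(m) = (m² + (m + 11)*m) + m = (m² + (11 + m)*m) + m = (m² + m*(11 + m)) + m = m + m² + m*(11 + m))
p(-41) - 1*11554 = 2*(-41)*(6 - 41) - 1*11554 = 2*(-41)*(-35) - 11554 = 2870 - 11554 = -8684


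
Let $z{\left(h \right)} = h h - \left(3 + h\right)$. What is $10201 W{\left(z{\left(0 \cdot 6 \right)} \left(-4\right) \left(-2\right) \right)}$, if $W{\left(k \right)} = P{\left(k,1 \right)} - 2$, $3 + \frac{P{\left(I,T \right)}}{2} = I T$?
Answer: $-571256$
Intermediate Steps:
$P{\left(I,T \right)} = -6 + 2 I T$
$z{\left(h \right)} = -3 + h^{2} - h$ ($z{\left(h \right)} = h^{2} - \left(3 + h\right) = -3 + h^{2} - h$)
$W{\left(k \right)} = -8 + 2 k$ ($W{\left(k \right)} = \left(-6 + 2 k 1\right) - 2 = \left(-6 + 2 k\right) - 2 = -8 + 2 k$)
$10201 W{\left(z{\left(0 \cdot 6 \right)} \left(-4\right) \left(-2\right) \right)} = 10201 \left(-8 + 2 \left(-3 + \left(0 \cdot 6\right)^{2} - 0 \cdot 6\right) \left(-4\right) \left(-2\right)\right) = 10201 \left(-8 + 2 \left(-3 + 0^{2} - 0\right) \left(-4\right) \left(-2\right)\right) = 10201 \left(-8 + 2 \left(-3 + 0 + 0\right) \left(-4\right) \left(-2\right)\right) = 10201 \left(-8 + 2 \left(-3\right) \left(-4\right) \left(-2\right)\right) = 10201 \left(-8 + 2 \cdot 12 \left(-2\right)\right) = 10201 \left(-8 + 2 \left(-24\right)\right) = 10201 \left(-8 - 48\right) = 10201 \left(-56\right) = -571256$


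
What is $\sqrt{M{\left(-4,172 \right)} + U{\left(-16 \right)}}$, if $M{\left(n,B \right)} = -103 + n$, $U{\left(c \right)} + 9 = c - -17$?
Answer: $i \sqrt{115} \approx 10.724 i$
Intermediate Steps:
$U{\left(c \right)} = 8 + c$ ($U{\left(c \right)} = -9 + \left(c - -17\right) = -9 + \left(c + 17\right) = -9 + \left(17 + c\right) = 8 + c$)
$\sqrt{M{\left(-4,172 \right)} + U{\left(-16 \right)}} = \sqrt{\left(-103 - 4\right) + \left(8 - 16\right)} = \sqrt{-107 - 8} = \sqrt{-115} = i \sqrt{115}$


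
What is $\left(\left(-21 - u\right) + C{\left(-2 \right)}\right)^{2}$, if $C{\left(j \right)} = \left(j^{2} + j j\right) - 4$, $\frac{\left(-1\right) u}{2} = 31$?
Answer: $2025$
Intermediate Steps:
$u = -62$ ($u = \left(-2\right) 31 = -62$)
$C{\left(j \right)} = -4 + 2 j^{2}$ ($C{\left(j \right)} = \left(j^{2} + j^{2}\right) - 4 = 2 j^{2} - 4 = -4 + 2 j^{2}$)
$\left(\left(-21 - u\right) + C{\left(-2 \right)}\right)^{2} = \left(\left(-21 - -62\right) - \left(4 - 2 \left(-2\right)^{2}\right)\right)^{2} = \left(\left(-21 + 62\right) + \left(-4 + 2 \cdot 4\right)\right)^{2} = \left(41 + \left(-4 + 8\right)\right)^{2} = \left(41 + 4\right)^{2} = 45^{2} = 2025$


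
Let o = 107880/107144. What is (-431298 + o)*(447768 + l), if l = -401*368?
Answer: -1734063460825800/13393 ≈ -1.2948e+11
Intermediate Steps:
o = 13485/13393 (o = 107880*(1/107144) = 13485/13393 ≈ 1.0069)
l = -147568
(-431298 + o)*(447768 + l) = (-431298 + 13485/13393)*(447768 - 147568) = -5776360629/13393*300200 = -1734063460825800/13393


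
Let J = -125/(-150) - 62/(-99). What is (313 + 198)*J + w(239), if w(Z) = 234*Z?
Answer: 11221027/198 ≈ 56672.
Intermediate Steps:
J = 289/198 (J = -125*(-1/150) - 62*(-1/99) = 5/6 + 62/99 = 289/198 ≈ 1.4596)
(313 + 198)*J + w(239) = (313 + 198)*(289/198) + 234*239 = 511*(289/198) + 55926 = 147679/198 + 55926 = 11221027/198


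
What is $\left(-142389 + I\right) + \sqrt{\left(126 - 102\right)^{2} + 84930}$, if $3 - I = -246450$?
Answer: $104064 + \sqrt{85506} \approx 1.0436 \cdot 10^{5}$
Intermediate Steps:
$I = 246453$ ($I = 3 - -246450 = 3 + 246450 = 246453$)
$\left(-142389 + I\right) + \sqrt{\left(126 - 102\right)^{2} + 84930} = \left(-142389 + 246453\right) + \sqrt{\left(126 - 102\right)^{2} + 84930} = 104064 + \sqrt{24^{2} + 84930} = 104064 + \sqrt{576 + 84930} = 104064 + \sqrt{85506}$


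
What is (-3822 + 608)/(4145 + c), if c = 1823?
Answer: -1607/2984 ≈ -0.53854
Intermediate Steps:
(-3822 + 608)/(4145 + c) = (-3822 + 608)/(4145 + 1823) = -3214/5968 = -3214*1/5968 = -1607/2984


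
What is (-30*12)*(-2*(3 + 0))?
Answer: 2160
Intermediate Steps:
(-30*12)*(-2*(3 + 0)) = -(-720)*3 = -360*(-6) = 2160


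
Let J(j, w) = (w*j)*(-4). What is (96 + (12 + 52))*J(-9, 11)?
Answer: 63360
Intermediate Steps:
J(j, w) = -4*j*w (J(j, w) = (j*w)*(-4) = -4*j*w)
(96 + (12 + 52))*J(-9, 11) = (96 + (12 + 52))*(-4*(-9)*11) = (96 + 64)*396 = 160*396 = 63360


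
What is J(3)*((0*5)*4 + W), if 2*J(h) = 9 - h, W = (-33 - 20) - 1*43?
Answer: -288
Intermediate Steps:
W = -96 (W = -53 - 43 = -96)
J(h) = 9/2 - h/2 (J(h) = (9 - h)/2 = 9/2 - h/2)
J(3)*((0*5)*4 + W) = (9/2 - ½*3)*((0*5)*4 - 96) = (9/2 - 3/2)*(0*4 - 96) = 3*(0 - 96) = 3*(-96) = -288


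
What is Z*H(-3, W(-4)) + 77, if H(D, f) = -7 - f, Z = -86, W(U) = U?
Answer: 335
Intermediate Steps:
Z*H(-3, W(-4)) + 77 = -86*(-7 - 1*(-4)) + 77 = -86*(-7 + 4) + 77 = -86*(-3) + 77 = 258 + 77 = 335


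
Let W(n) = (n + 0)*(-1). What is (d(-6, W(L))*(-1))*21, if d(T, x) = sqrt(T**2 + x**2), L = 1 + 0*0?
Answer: -21*sqrt(37) ≈ -127.74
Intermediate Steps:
L = 1 (L = 1 + 0 = 1)
W(n) = -n (W(n) = n*(-1) = -n)
(d(-6, W(L))*(-1))*21 = (sqrt((-6)**2 + (-1*1)**2)*(-1))*21 = (sqrt(36 + (-1)**2)*(-1))*21 = (sqrt(36 + 1)*(-1))*21 = (sqrt(37)*(-1))*21 = -sqrt(37)*21 = -21*sqrt(37)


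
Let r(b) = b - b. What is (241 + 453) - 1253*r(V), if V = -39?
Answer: 694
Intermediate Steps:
r(b) = 0
(241 + 453) - 1253*r(V) = (241 + 453) - 1253*0 = 694 + 0 = 694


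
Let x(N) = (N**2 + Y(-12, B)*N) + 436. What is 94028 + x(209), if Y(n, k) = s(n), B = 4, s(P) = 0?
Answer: 138145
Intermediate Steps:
Y(n, k) = 0
x(N) = 436 + N**2 (x(N) = (N**2 + 0*N) + 436 = (N**2 + 0) + 436 = N**2 + 436 = 436 + N**2)
94028 + x(209) = 94028 + (436 + 209**2) = 94028 + (436 + 43681) = 94028 + 44117 = 138145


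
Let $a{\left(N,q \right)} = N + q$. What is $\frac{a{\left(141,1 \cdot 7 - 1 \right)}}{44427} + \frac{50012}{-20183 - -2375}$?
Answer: $- \frac{184938779}{65929668} \approx -2.8051$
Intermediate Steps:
$\frac{a{\left(141,1 \cdot 7 - 1 \right)}}{44427} + \frac{50012}{-20183 - -2375} = \frac{141 + \left(1 \cdot 7 - 1\right)}{44427} + \frac{50012}{-20183 - -2375} = \left(141 + \left(7 - 1\right)\right) \frac{1}{44427} + \frac{50012}{-20183 + 2375} = \left(141 + 6\right) \frac{1}{44427} + \frac{50012}{-17808} = 147 \cdot \frac{1}{44427} + 50012 \left(- \frac{1}{17808}\right) = \frac{49}{14809} - \frac{12503}{4452} = - \frac{184938779}{65929668}$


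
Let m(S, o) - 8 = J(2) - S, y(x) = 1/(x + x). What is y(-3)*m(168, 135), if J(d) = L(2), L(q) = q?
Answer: 79/3 ≈ 26.333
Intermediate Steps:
y(x) = 1/(2*x)
J(d) = 2
m(S, o) = 10 - S (m(S, o) = 8 + (2 - S) = 10 - S)
y(-3)*m(168, 135) = ((1/2)/(-3))*(10 - 1*168) = ((1/2)*(-1/3))*(10 - 168) = -1/6*(-158) = 79/3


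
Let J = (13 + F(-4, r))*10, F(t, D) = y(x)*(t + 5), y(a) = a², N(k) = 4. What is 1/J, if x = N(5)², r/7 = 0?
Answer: 1/2690 ≈ 0.00037175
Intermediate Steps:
r = 0 (r = 7*0 = 0)
x = 16 (x = 4² = 16)
F(t, D) = 1280 + 256*t (F(t, D) = 16²*(t + 5) = 256*(5 + t) = 1280 + 256*t)
J = 2690 (J = (13 + (1280 + 256*(-4)))*10 = (13 + (1280 - 1024))*10 = (13 + 256)*10 = 269*10 = 2690)
1/J = 1/2690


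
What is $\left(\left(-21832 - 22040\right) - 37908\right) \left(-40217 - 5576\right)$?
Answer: $3744951540$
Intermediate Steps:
$\left(\left(-21832 - 22040\right) - 37908\right) \left(-40217 - 5576\right) = \left(-43872 - 37908\right) \left(-45793\right) = \left(-81780\right) \left(-45793\right) = 3744951540$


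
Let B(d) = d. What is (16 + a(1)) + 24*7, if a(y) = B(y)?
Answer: 185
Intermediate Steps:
a(y) = y
(16 + a(1)) + 24*7 = (16 + 1) + 24*7 = 17 + 168 = 185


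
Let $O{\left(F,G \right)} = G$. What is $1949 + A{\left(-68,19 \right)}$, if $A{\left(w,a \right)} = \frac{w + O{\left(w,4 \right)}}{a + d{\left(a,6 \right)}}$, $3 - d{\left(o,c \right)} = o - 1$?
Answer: $1933$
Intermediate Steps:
$d{\left(o,c \right)} = 4 - o$ ($d{\left(o,c \right)} = 3 - \left(o - 1\right) = 3 - \left(-1 + o\right) = 4 - o$)
$A{\left(w,a \right)} = 1 + \frac{w}{4}$ ($A{\left(w,a \right)} = \frac{w + 4}{a - \left(-4 + a\right)} = \frac{4 + w}{4} = \left(4 + w\right) \frac{1}{4} = 1 + \frac{w}{4}$)
$1949 + A{\left(-68,19 \right)} = 1949 + \left(1 + \frac{1}{4} \left(-68\right)\right) = 1949 + \left(1 - 17\right) = 1949 - 16 = 1933$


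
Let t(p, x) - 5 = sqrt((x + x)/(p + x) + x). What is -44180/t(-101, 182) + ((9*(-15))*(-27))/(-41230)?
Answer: 147535317351/107865926 - 397620*sqrt(15106)/13081 ≈ -2368.2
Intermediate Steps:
t(p, x) = 5 + sqrt(x + 2*x/(p + x)) (t(p, x) = 5 + sqrt((x + x)/(p + x) + x) = 5 + sqrt((2*x)/(p + x) + x) = 5 + sqrt(2*x/(p + x) + x) = 5 + sqrt(x + 2*x/(p + x)))
-44180/t(-101, 182) + ((9*(-15))*(-27))/(-41230) = -44180/(5 + sqrt(182*(2 - 101 + 182)/(-101 + 182))) + ((9*(-15))*(-27))/(-41230) = -44180/(5 + sqrt(182*83/81)) - 135*(-27)*(-1/41230) = -44180/(5 + sqrt(182*(1/81)*83)) + 3645*(-1/41230) = -44180/(5 + sqrt(15106/81)) - 729/8246 = -44180/(5 + sqrt(15106)/9) - 729/8246 = -729/8246 - 44180/(5 + sqrt(15106)/9)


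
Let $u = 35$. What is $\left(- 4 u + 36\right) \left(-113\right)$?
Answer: $11752$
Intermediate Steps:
$\left(- 4 u + 36\right) \left(-113\right) = \left(\left(-4\right) 35 + 36\right) \left(-113\right) = \left(-140 + 36\right) \left(-113\right) = \left(-104\right) \left(-113\right) = 11752$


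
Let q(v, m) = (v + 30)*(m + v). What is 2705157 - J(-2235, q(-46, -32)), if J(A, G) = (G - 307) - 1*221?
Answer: 2704437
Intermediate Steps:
q(v, m) = (30 + v)*(m + v)
J(A, G) = -528 + G (J(A, G) = (-307 + G) - 221 = -528 + G)
2705157 - J(-2235, q(-46, -32)) = 2705157 - (-528 + ((-46)² + 30*(-32) + 30*(-46) - 32*(-46))) = 2705157 - (-528 + (2116 - 960 - 1380 + 1472)) = 2705157 - (-528 + 1248) = 2705157 - 1*720 = 2705157 - 720 = 2704437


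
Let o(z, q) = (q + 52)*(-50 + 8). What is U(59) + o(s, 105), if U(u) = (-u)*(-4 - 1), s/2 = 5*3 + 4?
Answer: -6299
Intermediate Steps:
s = 38 (s = 2*(5*3 + 4) = 2*(15 + 4) = 2*19 = 38)
o(z, q) = -2184 - 42*q (o(z, q) = (52 + q)*(-42) = -2184 - 42*q)
U(u) = 5*u (U(u) = -u*(-5) = 5*u)
U(59) + o(s, 105) = 5*59 + (-2184 - 42*105) = 295 + (-2184 - 4410) = 295 - 6594 = -6299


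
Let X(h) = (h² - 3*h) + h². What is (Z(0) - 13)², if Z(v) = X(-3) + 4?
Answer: 324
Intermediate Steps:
X(h) = -3*h + 2*h²
Z(v) = 31 (Z(v) = -3*(-3 + 2*(-3)) + 4 = -3*(-3 - 6) + 4 = -3*(-9) + 4 = 27 + 4 = 31)
(Z(0) - 13)² = (31 - 13)² = 18² = 324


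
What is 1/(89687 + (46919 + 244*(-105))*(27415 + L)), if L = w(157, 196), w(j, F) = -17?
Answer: 1/583639689 ≈ 1.7134e-9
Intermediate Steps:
L = -17
1/(89687 + (46919 + 244*(-105))*(27415 + L)) = 1/(89687 + (46919 + 244*(-105))*(27415 - 17)) = 1/(89687 + (46919 - 25620)*27398) = 1/(89687 + 21299*27398) = 1/(89687 + 583550002) = 1/583639689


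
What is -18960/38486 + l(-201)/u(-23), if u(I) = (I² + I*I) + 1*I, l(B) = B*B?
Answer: 85291627/2212945 ≈ 38.542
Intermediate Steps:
l(B) = B²
u(I) = I + 2*I² (u(I) = (I² + I²) + I = 2*I² + I = I + 2*I²)
-18960/38486 + l(-201)/u(-23) = -18960/38486 + (-201)²/((-23*(1 + 2*(-23)))) = -18960*1/38486 + 40401/((-23*(1 - 46))) = -9480/19243 + 40401/((-23*(-45))) = -9480/19243 + 40401/1035 = -9480/19243 + 40401*(1/1035) = -9480/19243 + 4489/115 = 85291627/2212945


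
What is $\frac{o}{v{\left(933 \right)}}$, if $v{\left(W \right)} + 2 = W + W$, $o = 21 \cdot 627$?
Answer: $\frac{13167}{1864} \approx 7.0638$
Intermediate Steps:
$o = 13167$
$v{\left(W \right)} = -2 + 2 W$ ($v{\left(W \right)} = -2 + \left(W + W\right) = -2 + 2 W$)
$\frac{o}{v{\left(933 \right)}} = \frac{13167}{-2 + 2 \cdot 933} = \frac{13167}{-2 + 1866} = \frac{13167}{1864}$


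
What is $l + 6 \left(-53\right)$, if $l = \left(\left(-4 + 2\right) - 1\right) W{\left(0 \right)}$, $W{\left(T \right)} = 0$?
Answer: $-318$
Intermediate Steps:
$l = 0$ ($l = \left(\left(-4 + 2\right) - 1\right) 0 = \left(-2 - 1\right) 0 = \left(-3\right) 0 = 0$)
$l + 6 \left(-53\right) = 0 + 6 \left(-53\right) = 0 - 318 = -318$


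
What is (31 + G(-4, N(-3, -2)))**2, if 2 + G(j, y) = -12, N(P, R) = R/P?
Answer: 289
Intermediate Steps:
G(j, y) = -14 (G(j, y) = -2 - 12 = -14)
(31 + G(-4, N(-3, -2)))**2 = (31 - 14)**2 = 17**2 = 289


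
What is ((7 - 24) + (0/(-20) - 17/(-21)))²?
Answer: 115600/441 ≈ 262.13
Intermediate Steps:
((7 - 24) + (0/(-20) - 17/(-21)))² = (-17 + (0*(-1/20) - 17*(-1/21)))² = (-17 + (0 + 17/21))² = (-17 + 17/21)² = (-340/21)² = 115600/441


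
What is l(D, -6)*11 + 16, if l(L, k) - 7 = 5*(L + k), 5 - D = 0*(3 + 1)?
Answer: 38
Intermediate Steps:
D = 5 (D = 5 - 0*(3 + 1) = 5 - 0*4 = 5 - 1*0 = 5 + 0 = 5)
l(L, k) = 7 + 5*L + 5*k (l(L, k) = 7 + 5*(L + k) = 7 + (5*L + 5*k) = 7 + 5*L + 5*k)
l(D, -6)*11 + 16 = (7 + 5*5 + 5*(-6))*11 + 16 = (7 + 25 - 30)*11 + 16 = 2*11 + 16 = 22 + 16 = 38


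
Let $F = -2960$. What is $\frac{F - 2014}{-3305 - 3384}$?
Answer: $\frac{4974}{6689} \approx 0.74361$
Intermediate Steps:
$\frac{F - 2014}{-3305 - 3384} = \frac{-2960 - 2014}{-3305 - 3384} = - \frac{4974}{-6689} = \left(-4974\right) \left(- \frac{1}{6689}\right) = \frac{4974}{6689}$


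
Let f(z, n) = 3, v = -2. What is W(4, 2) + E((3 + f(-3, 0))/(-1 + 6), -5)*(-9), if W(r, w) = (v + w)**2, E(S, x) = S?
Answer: -54/5 ≈ -10.800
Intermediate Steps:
W(r, w) = (-2 + w)**2
W(4, 2) + E((3 + f(-3, 0))/(-1 + 6), -5)*(-9) = (-2 + 2)**2 + ((3 + 3)/(-1 + 6))*(-9) = 0**2 + (6/5)*(-9) = 0 + (6*(1/5))*(-9) = 0 + (6/5)*(-9) = 0 - 54/5 = -54/5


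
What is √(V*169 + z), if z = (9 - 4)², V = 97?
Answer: √16418 ≈ 128.13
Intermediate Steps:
z = 25 (z = 5² = 25)
√(V*169 + z) = √(97*169 + 25) = √(16393 + 25) = √16418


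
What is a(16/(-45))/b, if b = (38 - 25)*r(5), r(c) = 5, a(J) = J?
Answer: -16/2925 ≈ -0.0054701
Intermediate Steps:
b = 65 (b = (38 - 25)*5 = 13*5 = 65)
a(16/(-45))/b = (16/(-45))/65 = (16*(-1/45))*(1/65) = -16/45*1/65 = -16/2925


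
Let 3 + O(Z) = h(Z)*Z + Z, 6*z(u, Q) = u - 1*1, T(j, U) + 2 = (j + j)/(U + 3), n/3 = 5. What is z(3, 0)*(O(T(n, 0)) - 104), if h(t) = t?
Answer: -35/3 ≈ -11.667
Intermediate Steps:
n = 15 (n = 3*5 = 15)
T(j, U) = -2 + 2*j/(3 + U) (T(j, U) = -2 + (j + j)/(U + 3) = -2 + (2*j)/(3 + U) = -2 + 2*j/(3 + U))
z(u, Q) = -1/6 + u/6 (z(u, Q) = (u - 1*1)/6 = (u - 1)/6 = (-1 + u)/6 = -1/6 + u/6)
O(Z) = -3 + Z + Z**2 (O(Z) = -3 + (Z*Z + Z) = -3 + (Z**2 + Z) = -3 + (Z + Z**2) = -3 + Z + Z**2)
z(3, 0)*(O(T(n, 0)) - 104) = (-1/6 + (1/6)*3)*((-3 + 2*(-3 + 15 - 1*0)/(3 + 0) + (2*(-3 + 15 - 1*0)/(3 + 0))**2) - 104) = (-1/6 + 1/2)*((-3 + 2*(-3 + 15 + 0)/3 + (2*(-3 + 15 + 0)/3)**2) - 104) = ((-3 + 2*(1/3)*12 + (2*(1/3)*12)**2) - 104)/3 = ((-3 + 8 + 8**2) - 104)/3 = ((-3 + 8 + 64) - 104)/3 = (69 - 104)/3 = (1/3)*(-35) = -35/3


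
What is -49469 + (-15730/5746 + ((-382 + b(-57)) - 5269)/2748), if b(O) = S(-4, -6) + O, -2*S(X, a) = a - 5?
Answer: -60091684489/1214616 ≈ -49474.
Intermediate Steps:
S(X, a) = 5/2 - a/2 (S(X, a) = -(a - 5)/2 = -(-5 + a)/2 = 5/2 - a/2)
b(O) = 11/2 + O (b(O) = (5/2 - 1/2*(-6)) + O = (5/2 + 3) + O = 11/2 + O)
-49469 + (-15730/5746 + ((-382 + b(-57)) - 5269)/2748) = -49469 + (-15730/5746 + ((-382 + (11/2 - 57)) - 5269)/2748) = -49469 + (-15730*1/5746 + ((-382 - 103/2) - 5269)*(1/2748)) = -49469 + (-605/221 + (-867/2 - 5269)*(1/2748)) = -49469 + (-605/221 - 11405/2*1/2748) = -49469 + (-605/221 - 11405/5496) = -49469 - 5845585/1214616 = -60091684489/1214616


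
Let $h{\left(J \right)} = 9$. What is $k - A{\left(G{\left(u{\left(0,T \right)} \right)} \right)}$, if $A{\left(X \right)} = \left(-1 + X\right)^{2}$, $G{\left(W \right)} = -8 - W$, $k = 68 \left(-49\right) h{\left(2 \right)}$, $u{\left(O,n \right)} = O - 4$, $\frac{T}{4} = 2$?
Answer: $-30013$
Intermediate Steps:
$T = 8$ ($T = 4 \cdot 2 = 8$)
$u{\left(O,n \right)} = -4 + O$
$k = -29988$ ($k = 68 \left(-49\right) 9 = \left(-3332\right) 9 = -29988$)
$k - A{\left(G{\left(u{\left(0,T \right)} \right)} \right)} = -29988 - \left(-1 - 4\right)^{2} = -29988 - \left(-5\right)^{2} = -29988 - 25 = -30013$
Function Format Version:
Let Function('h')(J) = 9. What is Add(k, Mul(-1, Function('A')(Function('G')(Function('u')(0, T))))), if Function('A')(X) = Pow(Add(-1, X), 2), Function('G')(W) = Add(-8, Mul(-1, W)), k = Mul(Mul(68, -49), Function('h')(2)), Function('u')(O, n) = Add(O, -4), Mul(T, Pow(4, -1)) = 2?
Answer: -30013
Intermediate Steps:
T = 8 (T = Mul(4, 2) = 8)
Function('u')(O, n) = Add(-4, O)
k = -29988 (k = Mul(Mul(68, -49), 9) = Mul(-3332, 9) = -29988)
Add(k, Mul(-1, Function('A')(Function('G')(Function('u')(0, T))))) = Add(-29988, Mul(-1, Pow(Add(-1, Add(-8, Mul(-1, Add(-4, 0)))), 2))) = Add(-29988, Mul(-1, Pow(Add(-1, Add(-8, Mul(-1, -4))), 2))) = Add(-29988, Mul(-1, Pow(Add(-1, Add(-8, 4)), 2))) = Add(-29988, Mul(-1, Pow(Add(-1, -4), 2))) = Add(-29988, Mul(-1, Pow(-5, 2))) = Add(-29988, Mul(-1, 25)) = Add(-29988, -25) = -30013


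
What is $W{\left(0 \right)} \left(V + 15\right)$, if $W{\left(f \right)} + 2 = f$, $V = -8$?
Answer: $-14$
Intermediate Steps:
$W{\left(f \right)} = -2 + f$
$W{\left(0 \right)} \left(V + 15\right) = \left(-2 + 0\right) \left(-8 + 15\right) = \left(-2\right) 7 = -14$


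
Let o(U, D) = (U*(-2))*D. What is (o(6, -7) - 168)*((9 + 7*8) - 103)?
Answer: 3192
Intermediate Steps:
o(U, D) = -2*D*U (o(U, D) = (-2*U)*D = -2*D*U)
(o(6, -7) - 168)*((9 + 7*8) - 103) = (-2*(-7)*6 - 168)*((9 + 7*8) - 103) = (84 - 168)*((9 + 56) - 103) = -84*(65 - 103) = -84*(-38) = 3192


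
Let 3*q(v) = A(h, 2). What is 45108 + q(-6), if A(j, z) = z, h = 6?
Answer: 135326/3 ≈ 45109.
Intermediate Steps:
q(v) = 2/3 (q(v) = (1/3)*2 = 2/3)
45108 + q(-6) = 45108 + 2/3 = 135326/3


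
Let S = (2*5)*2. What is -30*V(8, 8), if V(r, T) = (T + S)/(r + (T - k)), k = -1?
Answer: -840/17 ≈ -49.412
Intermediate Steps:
S = 20 (S = 10*2 = 20)
V(r, T) = (20 + T)/(1 + T + r) (V(r, T) = (T + 20)/(r + (T - 1*(-1))) = (20 + T)/(r + (T + 1)) = (20 + T)/(r + (1 + T)) = (20 + T)/(1 + T + r))
-30*V(8, 8) = -30*(20 + 8)/(1 + 8 + 8) = -30*28/17 = -840/17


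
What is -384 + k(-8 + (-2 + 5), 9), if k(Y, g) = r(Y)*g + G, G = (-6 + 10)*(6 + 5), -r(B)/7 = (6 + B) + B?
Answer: -88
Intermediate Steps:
r(B) = -42 - 14*B (r(B) = -7*((6 + B) + B) = -7*(6 + 2*B) = -42 - 14*B)
G = 44 (G = 4*11 = 44)
k(Y, g) = 44 + g*(-42 - 14*Y) (k(Y, g) = (-42 - 14*Y)*g + 44 = g*(-42 - 14*Y) + 44 = 44 + g*(-42 - 14*Y))
-384 + k(-8 + (-2 + 5), 9) = -384 + (44 - 14*9*(3 + (-8 + (-2 + 5)))) = -384 + (44 - 14*9*(3 + (-8 + 3))) = -384 + (44 - 14*9*(3 - 5)) = -384 + (44 - 14*9*(-2)) = -384 + (44 + 252) = -384 + 296 = -88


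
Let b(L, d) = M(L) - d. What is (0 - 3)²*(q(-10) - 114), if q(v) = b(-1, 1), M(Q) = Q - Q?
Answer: -1035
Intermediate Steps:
M(Q) = 0
b(L, d) = -d (b(L, d) = 0 - d = -d)
q(v) = -1 (q(v) = -1*1 = -1)
(0 - 3)²*(q(-10) - 114) = (0 - 3)²*(-1 - 114) = (-3)²*(-115) = 9*(-115) = -1035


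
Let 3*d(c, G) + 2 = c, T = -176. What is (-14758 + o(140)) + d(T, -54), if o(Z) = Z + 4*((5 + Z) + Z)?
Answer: -40612/3 ≈ -13537.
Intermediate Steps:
d(c, G) = -⅔ + c/3
o(Z) = 20 + 9*Z (o(Z) = Z + 4*(5 + 2*Z) = Z + (20 + 8*Z) = 20 + 9*Z)
(-14758 + o(140)) + d(T, -54) = (-14758 + (20 + 9*140)) + (-⅔ + (⅓)*(-176)) = (-14758 + (20 + 1260)) + (-⅔ - 176/3) = (-14758 + 1280) - 178/3 = -13478 - 178/3 = -40612/3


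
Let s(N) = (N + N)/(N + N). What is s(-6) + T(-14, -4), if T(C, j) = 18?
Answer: 19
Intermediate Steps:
s(N) = 1 (s(N) = (2*N)/((2*N)) = (2*N)*(1/(2*N)) = 1)
s(-6) + T(-14, -4) = 1 + 18 = 19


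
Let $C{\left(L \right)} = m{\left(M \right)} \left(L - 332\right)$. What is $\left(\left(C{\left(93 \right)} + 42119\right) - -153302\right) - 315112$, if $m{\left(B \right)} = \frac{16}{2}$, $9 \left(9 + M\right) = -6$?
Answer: $-121603$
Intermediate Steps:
$M = - \frac{29}{3}$ ($M = -9 + \frac{1}{9} \left(-6\right) = -9 - \frac{2}{3} = - \frac{29}{3} \approx -9.6667$)
$m{\left(B \right)} = 8$ ($m{\left(B \right)} = 16 \cdot \frac{1}{2} = 8$)
$C{\left(L \right)} = -2656 + 8 L$ ($C{\left(L \right)} = 8 \left(L - 332\right) = 8 \left(-332 + L\right) = -2656 + 8 L$)
$\left(\left(C{\left(93 \right)} + 42119\right) - -153302\right) - 315112 = \left(\left(\left(-2656 + 8 \cdot 93\right) + 42119\right) - -153302\right) - 315112 = \left(\left(\left(-2656 + 744\right) + 42119\right) + 153302\right) - 315112 = \left(\left(-1912 + 42119\right) + 153302\right) - 315112 = \left(40207 + 153302\right) - 315112 = 193509 - 315112 = -121603$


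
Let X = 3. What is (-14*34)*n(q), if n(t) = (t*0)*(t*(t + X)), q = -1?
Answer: 0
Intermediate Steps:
n(t) = 0 (n(t) = (t*0)*(t*(t + 3)) = 0*(t*(3 + t)) = 0)
(-14*34)*n(q) = -14*34*0 = -476*0 = 0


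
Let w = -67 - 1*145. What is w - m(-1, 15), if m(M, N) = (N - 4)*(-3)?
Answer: -179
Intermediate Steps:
m(M, N) = 12 - 3*N (m(M, N) = (-4 + N)*(-3) = 12 - 3*N)
w = -212 (w = -67 - 145 = -212)
w - m(-1, 15) = -212 - (12 - 3*15) = -212 - (12 - 45) = -212 - 1*(-33) = -212 + 33 = -179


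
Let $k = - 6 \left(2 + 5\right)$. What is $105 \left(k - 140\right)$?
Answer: $-19110$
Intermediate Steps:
$k = -42$ ($k = \left(-6\right) 7 = -42$)
$105 \left(k - 140\right) = 105 \left(-42 - 140\right) = 105 \left(-182\right) = -19110$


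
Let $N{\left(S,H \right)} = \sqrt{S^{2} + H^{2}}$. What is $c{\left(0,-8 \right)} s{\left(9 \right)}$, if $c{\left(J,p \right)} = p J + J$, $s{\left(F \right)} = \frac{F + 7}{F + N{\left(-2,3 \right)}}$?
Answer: $0$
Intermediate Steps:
$N{\left(S,H \right)} = \sqrt{H^{2} + S^{2}}$
$s{\left(F \right)} = \frac{7 + F}{F + \sqrt{13}}$ ($s{\left(F \right)} = \frac{F + 7}{F + \sqrt{3^{2} + \left(-2\right)^{2}}} = \frac{7 + F}{F + \sqrt{9 + 4}} = \frac{7 + F}{F + \sqrt{13}}$)
$c{\left(J,p \right)} = J + J p$ ($c{\left(J,p \right)} = J p + J = J + J p$)
$c{\left(0,-8 \right)} s{\left(9 \right)} = 0 \left(1 - 8\right) \frac{7 + 9}{9 + \sqrt{13}} = 0 \left(-7\right) \frac{1}{9 + \sqrt{13}} \cdot 16 = 0 \frac{16}{9 + \sqrt{13}} = 0$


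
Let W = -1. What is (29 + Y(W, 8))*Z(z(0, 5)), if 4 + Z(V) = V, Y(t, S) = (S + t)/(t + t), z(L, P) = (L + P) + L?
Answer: 51/2 ≈ 25.500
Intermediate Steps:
z(L, P) = P + 2*L
Y(t, S) = (S + t)/(2*t) (Y(t, S) = (S + t)/((2*t)) = (S + t)*(1/(2*t)) = (S + t)/(2*t))
Z(V) = -4 + V
(29 + Y(W, 8))*Z(z(0, 5)) = (29 + (½)*(8 - 1)/(-1))*(-4 + (5 + 2*0)) = (29 + (½)*(-1)*7)*(-4 + (5 + 0)) = (29 - 7/2)*(-4 + 5) = (51/2)*1 = 51/2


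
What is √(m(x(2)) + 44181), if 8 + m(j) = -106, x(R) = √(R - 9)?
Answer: √44067 ≈ 209.92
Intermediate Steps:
x(R) = √(-9 + R)
m(j) = -114 (m(j) = -8 - 106 = -114)
√(m(x(2)) + 44181) = √(-114 + 44181) = √44067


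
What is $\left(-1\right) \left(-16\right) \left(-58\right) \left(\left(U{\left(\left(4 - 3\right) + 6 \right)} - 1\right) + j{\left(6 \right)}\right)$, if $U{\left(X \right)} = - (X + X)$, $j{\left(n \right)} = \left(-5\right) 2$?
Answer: $23200$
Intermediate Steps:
$j{\left(n \right)} = -10$
$U{\left(X \right)} = - 2 X$
$\left(-1\right) \left(-16\right) \left(-58\right) \left(\left(U{\left(\left(4 - 3\right) + 6 \right)} - 1\right) + j{\left(6 \right)}\right) = \left(-1\right) \left(-16\right) \left(-58\right) \left(\left(- 2 \left(\left(4 - 3\right) + 6\right) - 1\right) - 10\right) = 16 \left(-58\right) \left(\left(- 2 \left(1 + 6\right) + \left(-7 + 6\right)\right) - 10\right) = - 928 \left(\left(\left(-2\right) 7 - 1\right) - 10\right) = - 928 \left(\left(-14 - 1\right) - 10\right) = - 928 \left(-15 - 10\right) = \left(-928\right) \left(-25\right) = 23200$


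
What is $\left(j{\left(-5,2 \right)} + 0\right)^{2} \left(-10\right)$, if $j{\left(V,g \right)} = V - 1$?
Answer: $-360$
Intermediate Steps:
$j{\left(V,g \right)} = -1 + V$
$\left(j{\left(-5,2 \right)} + 0\right)^{2} \left(-10\right) = \left(\left(-1 - 5\right) + 0\right)^{2} \left(-10\right) = \left(-6 + 0\right)^{2} \left(-10\right) = \left(-6\right)^{2} \left(-10\right) = 36 \left(-10\right) = -360$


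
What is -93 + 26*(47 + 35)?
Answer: 2039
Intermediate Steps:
-93 + 26*(47 + 35) = -93 + 26*82 = -93 + 2132 = 2039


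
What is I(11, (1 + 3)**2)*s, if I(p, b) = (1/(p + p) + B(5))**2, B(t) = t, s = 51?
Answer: 628371/484 ≈ 1298.3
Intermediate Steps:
I(p, b) = (5 + 1/(2*p))**2 (I(p, b) = (1/(p + p) + 5)**2 = (1/(2*p) + 5)**2 = (5 + 1/(2*p))**2)
I(11, (1 + 3)**2)*s = ((1/4)*(1 + 10*11)**2/11**2)*51 = ((1/4)*(1/121)*(1 + 110)**2)*51 = ((1/4)*(1/121)*111**2)*51 = ((1/4)*(1/121)*12321)*51 = (12321/484)*51 = 628371/484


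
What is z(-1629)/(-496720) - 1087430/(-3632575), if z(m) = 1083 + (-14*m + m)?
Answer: 656124443/2577675220 ≈ 0.25454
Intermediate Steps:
z(m) = 1083 - 13*m
z(-1629)/(-496720) - 1087430/(-3632575) = (1083 - 13*(-1629))/(-496720) - 1087430/(-3632575) = (1083 + 21177)*(-1/496720) - 1087430*(-1/3632575) = 22260*(-1/496720) + 217486/726515 = -159/3548 + 217486/726515 = 656124443/2577675220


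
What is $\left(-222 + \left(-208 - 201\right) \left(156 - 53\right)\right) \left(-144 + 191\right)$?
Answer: $-1990403$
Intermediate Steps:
$\left(-222 + \left(-208 - 201\right) \left(156 - 53\right)\right) \left(-144 + 191\right) = \left(-222 - 42127\right) 47 = \left(-42349\right) 47 = -1990403$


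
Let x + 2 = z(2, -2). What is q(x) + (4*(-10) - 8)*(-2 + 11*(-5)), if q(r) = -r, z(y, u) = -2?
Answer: 2740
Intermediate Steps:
x = -4 (x = -2 - 2 = -4)
q(x) + (4*(-10) - 8)*(-2 + 11*(-5)) = -1*(-4) + (4*(-10) - 8)*(-2 + 11*(-5)) = 4 + (-40 - 8)*(-2 - 55) = 4 - 48*(-57) = 4 + 2736 = 2740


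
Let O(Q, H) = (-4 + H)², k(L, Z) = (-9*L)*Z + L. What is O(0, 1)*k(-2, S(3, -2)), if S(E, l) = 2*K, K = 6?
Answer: 1926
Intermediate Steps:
S(E, l) = 12 (S(E, l) = 2*6 = 12)
k(L, Z) = L - 9*L*Z (k(L, Z) = -9*L*Z + L = L - 9*L*Z)
O(0, 1)*k(-2, S(3, -2)) = (-4 + 1)²*(-2*(1 - 9*12)) = (-3)²*(-2*(1 - 108)) = 9*(-2*(-107)) = 9*214 = 1926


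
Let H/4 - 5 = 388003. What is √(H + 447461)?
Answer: √1999493 ≈ 1414.0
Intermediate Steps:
H = 1552032 (H = 20 + 4*388003 = 20 + 1552012 = 1552032)
√(H + 447461) = √(1552032 + 447461) = √1999493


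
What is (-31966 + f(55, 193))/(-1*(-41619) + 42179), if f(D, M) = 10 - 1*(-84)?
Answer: -15936/41899 ≈ -0.38034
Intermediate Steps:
f(D, M) = 94 (f(D, M) = 10 + 84 = 94)
(-31966 + f(55, 193))/(-1*(-41619) + 42179) = (-31966 + 94)/(-1*(-41619) + 42179) = -31872/(41619 + 42179) = -31872/83798 = -31872*1/83798 = -15936/41899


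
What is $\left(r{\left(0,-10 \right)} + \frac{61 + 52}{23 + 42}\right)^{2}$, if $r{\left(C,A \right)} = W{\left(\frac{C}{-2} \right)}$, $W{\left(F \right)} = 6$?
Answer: $\frac{253009}{4225} \approx 59.884$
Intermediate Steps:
$r{\left(C,A \right)} = 6$
$\left(r{\left(0,-10 \right)} + \frac{61 + 52}{23 + 42}\right)^{2} = \left(6 + \frac{61 + 52}{23 + 42}\right)^{2} = \left(6 + \frac{113}{65}\right)^{2} = \left(\frac{503}{65}\right)^{2} = \frac{253009}{4225}$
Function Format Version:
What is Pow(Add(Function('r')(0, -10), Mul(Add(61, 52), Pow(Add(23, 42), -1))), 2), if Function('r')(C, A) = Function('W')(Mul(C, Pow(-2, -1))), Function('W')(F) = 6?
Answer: Rational(253009, 4225) ≈ 59.884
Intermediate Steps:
Function('r')(C, A) = 6
Pow(Add(Function('r')(0, -10), Mul(Add(61, 52), Pow(Add(23, 42), -1))), 2) = Pow(Add(6, Mul(Add(61, 52), Pow(Add(23, 42), -1))), 2) = Pow(Add(6, Mul(113, Pow(65, -1))), 2) = Pow(Add(6, Mul(113, Rational(1, 65))), 2) = Pow(Add(6, Rational(113, 65)), 2) = Pow(Rational(503, 65), 2) = Rational(253009, 4225)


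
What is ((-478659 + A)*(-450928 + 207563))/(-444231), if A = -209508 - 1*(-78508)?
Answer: -148369662535/444231 ≈ -3.3399e+5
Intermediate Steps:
A = -131000 (A = -209508 + 78508 = -131000)
((-478659 + A)*(-450928 + 207563))/(-444231) = ((-478659 - 131000)*(-450928 + 207563))/(-444231) = -609659*(-243365)*(-1/444231) = 148369662535*(-1/444231) = -148369662535/444231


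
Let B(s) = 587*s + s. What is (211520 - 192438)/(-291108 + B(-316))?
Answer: -9541/238458 ≈ -0.040011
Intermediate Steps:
B(s) = 588*s
(211520 - 192438)/(-291108 + B(-316)) = (211520 - 192438)/(-291108 + 588*(-316)) = 19082/(-291108 - 185808) = 19082/(-476916) = 19082*(-1/476916) = -9541/238458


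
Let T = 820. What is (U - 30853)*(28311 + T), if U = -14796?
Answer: -1329801019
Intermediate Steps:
(U - 30853)*(28311 + T) = (-14796 - 30853)*(28311 + 820) = -45649*29131 = -1329801019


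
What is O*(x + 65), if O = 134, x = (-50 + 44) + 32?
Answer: 12194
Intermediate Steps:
x = 26 (x = -6 + 32 = 26)
O*(x + 65) = 134*(26 + 65) = 134*91 = 12194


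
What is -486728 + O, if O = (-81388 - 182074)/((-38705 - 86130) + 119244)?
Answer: -2721032786/5591 ≈ -4.8668e+5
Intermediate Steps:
O = 263462/5591 (O = -263462/(-124835 + 119244) = -263462/(-5591) = -263462*(-1/5591) = 263462/5591 ≈ 47.122)
-486728 + O = -486728 + 263462/5591 = -2721032786/5591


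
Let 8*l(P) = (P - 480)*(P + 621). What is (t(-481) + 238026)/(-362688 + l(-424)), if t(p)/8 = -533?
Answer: -233762/384949 ≈ -0.60725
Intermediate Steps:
l(P) = (-480 + P)*(621 + P)/8 (l(P) = ((P - 480)*(P + 621))/8 = ((-480 + P)*(621 + P))/8 = (-480 + P)*(621 + P)/8)
t(p) = -4264 (t(p) = 8*(-533) = -4264)
(t(-481) + 238026)/(-362688 + l(-424)) = (-4264 + 238026)/(-362688 + (-37260 + (⅛)*(-424)² + (141/8)*(-424))) = 233762/(-362688 + (-37260 + (⅛)*179776 - 7473)) = 233762/(-362688 + (-37260 + 22472 - 7473)) = 233762/(-362688 - 22261) = 233762/(-384949) = 233762*(-1/384949) = -233762/384949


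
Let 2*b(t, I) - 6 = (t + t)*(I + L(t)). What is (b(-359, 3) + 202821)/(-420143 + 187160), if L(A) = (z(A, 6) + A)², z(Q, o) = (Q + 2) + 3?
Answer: 182302724/232983 ≈ 782.47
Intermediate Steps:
z(Q, o) = 5 + Q (z(Q, o) = (2 + Q) + 3 = 5 + Q)
L(A) = (5 + 2*A)² (L(A) = ((5 + A) + A)² = (5 + 2*A)²)
b(t, I) = 3 + t*(I + (5 + 2*t)²) (b(t, I) = 3 + ((t + t)*(I + (5 + 2*t)²))/2 = 3 + ((2*t)*(I + (5 + 2*t)²))/2 = 3 + (2*t*(I + (5 + 2*t)²))/2 = 3 + t*(I + (5 + 2*t)²))
(b(-359, 3) + 202821)/(-420143 + 187160) = ((3 + 3*(-359) - 359*(5 + 2*(-359))²) + 202821)/(-420143 + 187160) = ((3 - 1077 - 359*(5 - 718)²) + 202821)/(-232983) = ((3 - 1077 - 359*(-713)²) + 202821)*(-1/232983) = ((3 - 1077 - 359*508369) + 202821)*(-1/232983) = ((3 - 1077 - 182504471) + 202821)*(-1/232983) = (-182505545 + 202821)*(-1/232983) = -182302724*(-1/232983) = 182302724/232983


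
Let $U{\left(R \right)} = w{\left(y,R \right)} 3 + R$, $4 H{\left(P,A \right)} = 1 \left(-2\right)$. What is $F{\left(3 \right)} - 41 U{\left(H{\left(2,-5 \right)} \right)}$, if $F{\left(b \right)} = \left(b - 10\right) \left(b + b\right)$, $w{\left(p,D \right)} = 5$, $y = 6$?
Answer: $- \frac{1273}{2} \approx -636.5$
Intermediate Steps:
$F{\left(b \right)} = 2 b \left(-10 + b\right)$ ($F{\left(b \right)} = \left(b - 10\right) 2 b = \left(-10 + b\right) 2 b = 2 b \left(-10 + b\right)$)
$H{\left(P,A \right)} = - \frac{1}{2}$ ($H{\left(P,A \right)} = \frac{1 \left(-2\right)}{4} = \frac{1}{4} \left(-2\right) = - \frac{1}{2}$)
$U{\left(R \right)} = 15 + R$ ($U{\left(R \right)} = 5 \cdot 3 + R = 15 + R$)
$F{\left(3 \right)} - 41 U{\left(H{\left(2,-5 \right)} \right)} = 2 \cdot 3 \left(-10 + 3\right) - 41 \left(15 - \frac{1}{2}\right) = 2 \cdot 3 \left(-7\right) - \frac{1189}{2} = -42 - \frac{1189}{2} = - \frac{1273}{2}$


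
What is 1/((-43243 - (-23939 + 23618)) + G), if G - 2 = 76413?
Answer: 1/33493 ≈ 2.9857e-5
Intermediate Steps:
G = 76415 (G = 2 + 76413 = 76415)
1/((-43243 - (-23939 + 23618)) + G) = 1/((-43243 - (-23939 + 23618)) + 76415) = 1/((-43243 - 1*(-321)) + 76415) = 1/((-43243 + 321) + 76415) = 1/(-42922 + 76415) = 1/33493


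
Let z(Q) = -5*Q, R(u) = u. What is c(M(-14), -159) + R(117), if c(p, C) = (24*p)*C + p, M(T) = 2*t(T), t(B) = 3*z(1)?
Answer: 114567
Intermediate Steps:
t(B) = -15 (t(B) = 3*(-5*1) = 3*(-5) = -15)
M(T) = -30 (M(T) = 2*(-15) = -30)
c(p, C) = p + 24*C*p (c(p, C) = 24*C*p + p = p + 24*C*p)
c(M(-14), -159) + R(117) = -30*(1 + 24*(-159)) + 117 = -30*(1 - 3816) + 117 = -30*(-3815) + 117 = 114450 + 117 = 114567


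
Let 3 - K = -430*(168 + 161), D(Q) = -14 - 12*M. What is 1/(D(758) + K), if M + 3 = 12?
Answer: 1/141351 ≈ 7.0746e-6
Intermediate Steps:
M = 9 (M = -3 + 12 = 9)
D(Q) = -122 (D(Q) = -14 - 12*9 = -14 - 108 = -122)
K = 141473 (K = 3 - (-430)*(168 + 161) = 3 - (-430)*329 = 3 - 1*(-141470) = 3 + 141470 = 141473)
1/(D(758) + K) = 1/(-122 + 141473) = 1/141351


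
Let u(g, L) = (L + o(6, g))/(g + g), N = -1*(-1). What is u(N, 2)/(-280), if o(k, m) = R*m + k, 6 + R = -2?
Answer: 0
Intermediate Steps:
R = -8 (R = -6 - 2 = -8)
N = 1
o(k, m) = k - 8*m (o(k, m) = -8*m + k = k - 8*m)
u(g, L) = (6 + L - 8*g)/(2*g) (u(g, L) = (L + (6 - 8*g))/(g + g) = (6 + L - 8*g)/((2*g)) = (6 + L - 8*g)*(1/(2*g)) = (6 + L - 8*g)/(2*g))
u(N, 2)/(-280) = ((1/2)*(6 + 2 - 8*1)/1)/(-280) = ((1/2)*1*(6 + 2 - 8))*(-1/280) = ((1/2)*1*0)*(-1/280) = 0*(-1/280) = 0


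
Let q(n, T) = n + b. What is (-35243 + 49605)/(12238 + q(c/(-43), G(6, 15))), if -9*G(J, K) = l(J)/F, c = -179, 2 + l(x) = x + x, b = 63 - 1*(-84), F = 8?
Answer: 308783/266367 ≈ 1.1592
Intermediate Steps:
b = 147 (b = 63 + 84 = 147)
l(x) = -2 + 2*x (l(x) = -2 + (x + x) = -2 + 2*x)
G(J, K) = 1/36 - J/36 (G(J, K) = -(-2 + 2*J)/(9*8) = -(-¼ + J/4)/9 = 1/36 - J/36)
q(n, T) = 147 + n (q(n, T) = n + 147 = 147 + n)
(-35243 + 49605)/(12238 + q(c/(-43), G(6, 15))) = (-35243 + 49605)/(12238 + (147 - 179/(-43))) = 14362/(12238 + (147 - 179*(-1/43))) = 14362/(12238 + (147 + 179/43)) = 14362/(12238 + 6500/43) = 14362/(532734/43) = 14362*(43/532734) = 308783/266367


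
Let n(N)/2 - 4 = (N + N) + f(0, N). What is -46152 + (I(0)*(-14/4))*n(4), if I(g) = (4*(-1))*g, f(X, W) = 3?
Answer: -46152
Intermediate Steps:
n(N) = 14 + 4*N (n(N) = 8 + 2*((N + N) + 3) = 8 + 2*(2*N + 3) = 8 + 2*(3 + 2*N) = 8 + (6 + 4*N) = 14 + 4*N)
I(g) = -4*g
-46152 + (I(0)*(-14/4))*n(4) = -46152 + ((-4*0)*(-14/4))*(14 + 4*4) = -46152 + (0*(-14*1/4))*(14 + 16) = -46152 + (0*(-7/2))*30 = -46152 + 0*30 = -46152 + 0 = -46152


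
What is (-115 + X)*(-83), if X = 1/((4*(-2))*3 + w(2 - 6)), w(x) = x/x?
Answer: 219618/23 ≈ 9548.6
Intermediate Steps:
w(x) = 1
X = -1/23 (X = 1/((4*(-2))*3 + 1) = 1/(-8*3 + 1) = 1/(-24 + 1) = 1/(-23) = -1/23 ≈ -0.043478)
(-115 + X)*(-83) = (-115 - 1/23)*(-83) = -2646/23*(-83) = 219618/23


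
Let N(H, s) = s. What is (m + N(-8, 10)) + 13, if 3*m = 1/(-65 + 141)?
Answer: 5245/228 ≈ 23.004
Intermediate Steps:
m = 1/228 (m = 1/(3*(-65 + 141)) = (1/3)/76 = (1/3)*(1/76) = 1/228 ≈ 0.0043860)
(m + N(-8, 10)) + 13 = (1/228 + 10) + 13 = 2281/228 + 13 = 5245/228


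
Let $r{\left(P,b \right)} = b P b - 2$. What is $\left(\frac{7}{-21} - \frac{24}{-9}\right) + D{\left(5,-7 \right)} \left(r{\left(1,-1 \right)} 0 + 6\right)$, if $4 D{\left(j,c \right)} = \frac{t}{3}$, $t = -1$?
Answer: $\frac{11}{6} \approx 1.8333$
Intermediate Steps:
$D{\left(j,c \right)} = - \frac{1}{12}$ ($D{\left(j,c \right)} = \frac{\left(-1\right) \frac{1}{3}}{4} = \frac{1}{4} \left(- \frac{1}{3}\right) = - \frac{1}{12}$)
$r{\left(P,b \right)} = -2 + P b^{2}$ ($r{\left(P,b \right)} = P b b - 2 = P b^{2} - 2 = -2 + P b^{2}$)
$\left(\frac{7}{-21} - \frac{24}{-9}\right) + D{\left(5,-7 \right)} \left(r{\left(1,-1 \right)} 0 + 6\right) = \left(\frac{7}{-21} - \frac{24}{-9}\right) - \frac{\left(-2 + 1 \left(-1\right)^{2}\right) 0 + 6}{12} = \left(7 \left(- \frac{1}{21}\right) - - \frac{8}{3}\right) - \frac{\left(-2 + 1 \cdot 1\right) 0 + 6}{12} = \left(- \frac{1}{3} + \frac{8}{3}\right) - \frac{\left(-2 + 1\right) 0 + 6}{12} = \frac{7}{3} - \frac{\left(-1\right) 0 + 6}{12} = \frac{7}{3} - \frac{0 + 6}{12} = \frac{7}{3} - \frac{1}{2} = \frac{11}{6}$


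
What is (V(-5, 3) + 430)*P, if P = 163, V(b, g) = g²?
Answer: 71557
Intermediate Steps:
(V(-5, 3) + 430)*P = (3² + 430)*163 = (9 + 430)*163 = 439*163 = 71557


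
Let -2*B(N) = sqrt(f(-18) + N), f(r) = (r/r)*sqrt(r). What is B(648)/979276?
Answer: -sqrt(648 + 3*I*sqrt(2))/1958552 ≈ -1.2997e-5 - 4.2548e-8*I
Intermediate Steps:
f(r) = sqrt(r) (f(r) = 1*sqrt(r) = sqrt(r))
B(N) = -sqrt(N + 3*I*sqrt(2))/2 (B(N) = -sqrt(sqrt(-18) + N)/2 = -sqrt(3*I*sqrt(2) + N)/2 = -sqrt(N + 3*I*sqrt(2))/2)
B(648)/979276 = -sqrt(648 + 3*I*sqrt(2))/2/979276 = -sqrt(648 + 3*I*sqrt(2))/2*(1/979276) = -sqrt(648 + 3*I*sqrt(2))/1958552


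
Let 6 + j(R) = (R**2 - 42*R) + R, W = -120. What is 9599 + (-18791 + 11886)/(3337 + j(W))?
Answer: 217420044/22651 ≈ 9598.7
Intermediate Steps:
j(R) = -6 + R**2 - 41*R (j(R) = -6 + ((R**2 - 42*R) + R) = -6 + (R**2 - 41*R) = -6 + R**2 - 41*R)
9599 + (-18791 + 11886)/(3337 + j(W)) = 9599 + (-18791 + 11886)/(3337 + (-6 + (-120)**2 - 41*(-120))) = 9599 - 6905/(3337 + (-6 + 14400 + 4920)) = 9599 - 6905/(3337 + 19314) = 9599 - 6905/22651 = 217420044/22651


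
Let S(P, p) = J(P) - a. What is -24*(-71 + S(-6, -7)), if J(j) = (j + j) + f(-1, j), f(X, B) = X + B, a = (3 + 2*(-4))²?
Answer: 2760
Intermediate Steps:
a = 25 (a = (3 - 8)² = (-5)² = 25)
f(X, B) = B + X
J(j) = -1 + 3*j (J(j) = (j + j) + (j - 1) = 2*j + (-1 + j) = -1 + 3*j)
S(P, p) = -26 + 3*P (S(P, p) = (-1 + 3*P) - 1*25 = (-1 + 3*P) - 25 = -26 + 3*P)
-24*(-71 + S(-6, -7)) = -24*(-71 + (-26 + 3*(-6))) = -24*(-71 + (-26 - 18)) = -24*(-71 - 44) = -24*(-115) = 2760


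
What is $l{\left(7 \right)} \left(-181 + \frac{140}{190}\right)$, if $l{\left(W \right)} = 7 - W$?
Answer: $0$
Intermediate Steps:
$l{\left(7 \right)} \left(-181 + \frac{140}{190}\right) = \left(7 - 7\right) \left(-181 + \frac{140}{190}\right) = \left(7 - 7\right) \left(-181 + 140 \cdot \frac{1}{190}\right) = 0 \left(-181 + \frac{14}{19}\right) = 0 \left(- \frac{3425}{19}\right) = 0$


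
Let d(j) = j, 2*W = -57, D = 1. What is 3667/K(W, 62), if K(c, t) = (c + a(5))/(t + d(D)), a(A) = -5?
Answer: -462042/67 ≈ -6896.1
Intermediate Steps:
W = -57/2 (W = (1/2)*(-57) = -57/2 ≈ -28.500)
K(c, t) = (-5 + c)/(1 + t) (K(c, t) = (c - 5)/(t + 1) = (-5 + c)/(1 + t))
3667/K(W, 62) = 3667/(((-5 - 57/2)/(1 + 62))) = 3667/((-67/2/63)) = 3667/(((1/63)*(-67/2))) = 3667/(-67/126) = 3667*(-126/67) = -462042/67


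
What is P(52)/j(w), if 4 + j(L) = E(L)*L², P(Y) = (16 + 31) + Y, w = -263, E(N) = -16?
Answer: -99/1106708 ≈ -8.9454e-5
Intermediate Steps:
P(Y) = 47 + Y
j(L) = -4 - 16*L²
P(52)/j(w) = (47 + 52)/(-4 - 16*(-263)²) = 99/(-4 - 16*69169) = 99/(-4 - 1106704) = 99/(-1106708) = 99*(-1/1106708) = -99/1106708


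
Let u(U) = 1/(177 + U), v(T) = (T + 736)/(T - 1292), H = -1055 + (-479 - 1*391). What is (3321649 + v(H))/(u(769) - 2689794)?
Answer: -10108715736812/8185801660691 ≈ -1.2349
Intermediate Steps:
H = -1925 (H = -1055 + (-479 - 391) = -1055 - 870 = -1925)
v(T) = (736 + T)/(-1292 + T)
(3321649 + v(H))/(u(769) - 2689794) = (3321649 + (736 - 1925)/(-1292 - 1925))/(1/(177 + 769) - 2689794) = (3321649 - 1189/(-3217))/(1/946 - 2689794) = (3321649 - 1/3217*(-1189))/(1/946 - 2689794) = (3321649 + 1189/3217)/(-2544545123/946) = (10685746022/3217)*(-946/2544545123) = -10108715736812/8185801660691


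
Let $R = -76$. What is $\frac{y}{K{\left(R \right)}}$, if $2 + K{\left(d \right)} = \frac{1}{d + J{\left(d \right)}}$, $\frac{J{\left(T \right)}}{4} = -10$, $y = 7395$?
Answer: $- \frac{857820}{233} \approx -3681.6$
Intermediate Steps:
$J{\left(T \right)} = -40$ ($J{\left(T \right)} = 4 \left(-10\right) = -40$)
$K{\left(d \right)} = -2 + \frac{1}{-40 + d}$ ($K{\left(d \right)} = -2 + \frac{1}{d - 40} = -2 + \frac{1}{-40 + d}$)
$\frac{y}{K{\left(R \right)}} = \frac{7395}{\frac{1}{-40 - 76} \left(81 - -152\right)} = \frac{7395}{\frac{1}{-116} \left(81 + 152\right)} = \frac{7395}{\left(- \frac{1}{116}\right) 233} = \frac{7395}{- \frac{233}{116}} = 7395 \left(- \frac{116}{233}\right) = - \frac{857820}{233}$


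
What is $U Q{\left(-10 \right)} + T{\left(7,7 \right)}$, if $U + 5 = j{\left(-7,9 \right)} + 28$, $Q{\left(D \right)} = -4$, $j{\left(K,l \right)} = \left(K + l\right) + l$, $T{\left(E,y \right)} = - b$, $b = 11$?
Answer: $-147$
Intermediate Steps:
$T{\left(E,y \right)} = -11$ ($T{\left(E,y \right)} = \left(-1\right) 11 = -11$)
$j{\left(K,l \right)} = K + 2 l$
$U = 34$ ($U = -5 + \left(\left(-7 + 2 \cdot 9\right) + 28\right) = -5 + \left(\left(-7 + 18\right) + 28\right) = -5 + \left(11 + 28\right) = -5 + 39 = 34$)
$U Q{\left(-10 \right)} + T{\left(7,7 \right)} = 34 \left(-4\right) - 11 = -136 - 11 = -147$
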